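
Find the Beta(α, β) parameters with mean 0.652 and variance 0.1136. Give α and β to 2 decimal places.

α = 0.65, β = 0.35

By moment matching, α+β = μ(1−μ)/σ² − 1 = (0.652·0.348)/0.1136 − 1 = 1.9973 − 1 = 0.9973.
Since α/(α+β) = μ, α = 0.652·0.9973 = 0.65 and β = 0.348·0.9973 = 0.35.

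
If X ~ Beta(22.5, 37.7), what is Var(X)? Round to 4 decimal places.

0.0038

μ = 22.5/60.2 = 0.373754; Var = μ(1−μ)/(α+β+1) = 0.2340620/61.2 = 0.0038.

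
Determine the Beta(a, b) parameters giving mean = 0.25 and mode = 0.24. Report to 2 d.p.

a = 13.00, b = 39.00

With s = a+b: μ = a/s and mode = (a−1)/(s−2). Eliminating a = μs,
μs − 1 = m(s−2) ⇒ s(μ−m) = 1−2m ⇒ s = 0.52/0.01 = 52.0000.
So a = μs = 13.00, b = (1−μ)s = 39.00.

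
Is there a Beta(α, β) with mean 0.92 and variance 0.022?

Yes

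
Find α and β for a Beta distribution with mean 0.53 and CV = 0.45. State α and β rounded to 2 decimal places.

α = 1.79, β = 1.59

σ = CV·μ = 0.45×0.53 = 0.23850, so σ² = 0.056882.
s+1 = μ(1−μ)/σ² = 0.2491/0.056882 = 4.3792, so s = α+β = 3.3792.
α = μs = 1.79, β = (1−μ)s = 1.59.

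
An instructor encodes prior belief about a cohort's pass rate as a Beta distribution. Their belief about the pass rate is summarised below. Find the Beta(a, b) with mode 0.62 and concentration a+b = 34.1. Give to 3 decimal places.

a = 20.902, b = 13.198

Mode = (a−1)/(κ−2) with κ = a+b, so a−1 = 0.62·32.1 = 19.902.
a = 20.902; b = κ − a = 13.198.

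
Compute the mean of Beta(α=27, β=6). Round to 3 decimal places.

0.818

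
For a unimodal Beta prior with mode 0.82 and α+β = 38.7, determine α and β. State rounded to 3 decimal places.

Since the density peak of Beta(α,β) is at (α−1)/(α+β−2),
α = 1 + 0.82(38.7−2) = 31.094 and β = 38.7 − 31.094 = 7.606.

α = 31.094, β = 7.606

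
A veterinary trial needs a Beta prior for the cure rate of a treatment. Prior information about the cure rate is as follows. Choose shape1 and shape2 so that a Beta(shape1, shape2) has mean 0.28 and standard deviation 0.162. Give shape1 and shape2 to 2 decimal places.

shape1 = 1.87, shape2 = 4.81

First σ² = 0.026244. Setting shape1 = μn, shape2 = (1−μ)n with n = shape1+shape2,
μ(1−μ)/(n+1) = 0.026244 ⇒ n+1 = 0.2016/0.026244 = 7.6818 ⇒ n = 6.6818.
Hence shape1 = 0.28×6.6818 = 1.87, shape2 = 0.72×6.6818 = 4.81.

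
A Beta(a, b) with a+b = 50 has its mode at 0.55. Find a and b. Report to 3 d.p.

For a,b>1 the mode is (a−1)/(a+b−2), so a = mode·(κ−2)+1 = 0.55×48+1 = 27.400.
And b = (1−mode)·(κ−2)+1 = 0.45×48+1 = 22.600.

a = 27.400, b = 22.600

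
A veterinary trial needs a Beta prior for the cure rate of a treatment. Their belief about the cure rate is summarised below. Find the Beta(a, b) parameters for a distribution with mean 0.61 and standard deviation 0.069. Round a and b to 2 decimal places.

Variance = 0.069² = 0.004761. The moment-matching identity a+b = μ(1−μ)/Var − 1 gives
a+b = 0.2379/0.004761 − 1 = 48.9685, so a = μ·48.9685 = 29.87 and b = (1−μ)·48.9685 = 19.10.

a = 29.87, b = 19.10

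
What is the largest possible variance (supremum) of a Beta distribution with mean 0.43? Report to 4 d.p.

0.2451

For fixed mean μ the Beta variance is μ(1−μ)/(α+β+1), increasing as α+β decreases.
Its least upper bound (not attained) is μ(1−μ) = 0.43·0.57 = 0.2451.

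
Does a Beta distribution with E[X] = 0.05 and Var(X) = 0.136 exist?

The Beta variance bound is σ² < μ(1−μ).
Here μ(1−μ) = 0.05×0.95 = 0.0475, and 0.136 ≥ 0.0475.

No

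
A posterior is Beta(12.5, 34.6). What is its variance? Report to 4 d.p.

0.0041

μ = 12.5/47.1 = 0.265393; Var = μ(1−μ)/(α+β+1) = 0.1949595/48.1 = 0.0041.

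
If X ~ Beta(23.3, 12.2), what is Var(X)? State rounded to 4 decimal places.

0.0062

α+β = 35.5 and αβ = 284.26, so Var = αβ/[(α+β)²(α+β+1)] = 284.26/45999.125 = 0.0062.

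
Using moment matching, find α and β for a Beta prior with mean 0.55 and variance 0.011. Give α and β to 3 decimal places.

By moment matching, α+β = μ(1−μ)/σ² − 1 = (0.55·0.45)/0.011 − 1 = 22.5000 − 1 = 21.5000.
Since α/(α+β) = μ, α = 0.55·21.5000 = 11.825 and β = 0.45·21.5000 = 9.675.

α = 11.825, β = 9.675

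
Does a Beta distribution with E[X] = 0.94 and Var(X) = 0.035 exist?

Yes

The Beta variance bound is σ² < μ(1−μ).
Here μ(1−μ) = 0.94×0.06 = 0.0564, and 0.035 < 0.0564.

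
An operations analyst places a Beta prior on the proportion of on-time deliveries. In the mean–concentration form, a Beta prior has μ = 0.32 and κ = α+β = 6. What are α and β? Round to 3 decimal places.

α = 1.920, β = 4.080

Split κ in proportion μ : (1−μ): α = 0.32·6 = 1.920, β = 6 − 1.920 = 4.080.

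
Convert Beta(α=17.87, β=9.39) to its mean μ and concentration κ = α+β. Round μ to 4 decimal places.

μ = 0.6555, κ = 27.26

κ = α+β = 17.87+9.39 = 27.26; μ = α/κ = 17.87/27.26 = 0.6555.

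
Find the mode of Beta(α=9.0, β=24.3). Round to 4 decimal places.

With α,β > 1, mode = (α−1)/(α+β−2) = 8.0/31.3 = 0.2556.

0.2556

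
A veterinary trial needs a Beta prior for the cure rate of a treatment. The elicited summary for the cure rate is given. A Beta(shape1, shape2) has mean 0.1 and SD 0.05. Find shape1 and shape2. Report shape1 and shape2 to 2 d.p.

shape1 = 3.50, shape2 = 31.50

σ² = 0.05² = 0.0025.
With s = shape1+shape2, Var = μ(1−μ)/(s+1), so s+1 = (0.1×0.9)/0.0025 = 36.0000 and s = 35.0000.
shape1 = μs = 3.50, shape2 = (1−μ)s = 31.50.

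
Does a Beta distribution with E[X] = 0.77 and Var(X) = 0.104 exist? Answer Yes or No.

The Beta variance bound is σ² < μ(1−μ).
Here μ(1−μ) = 0.77×0.23 = 0.1771, and 0.104 < 0.1771.

Yes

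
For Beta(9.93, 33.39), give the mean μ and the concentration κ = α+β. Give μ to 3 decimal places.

κ = α+β = 9.93+33.39 = 43.32; μ = α/κ = 9.93/43.32 = 0.229.

μ = 0.229, κ = 43.32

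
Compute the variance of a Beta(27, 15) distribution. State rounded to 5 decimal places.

α+β = 42 and αβ = 405, so Var = αβ/[(α+β)²(α+β+1)] = 405/75852 = 0.00534.

0.00534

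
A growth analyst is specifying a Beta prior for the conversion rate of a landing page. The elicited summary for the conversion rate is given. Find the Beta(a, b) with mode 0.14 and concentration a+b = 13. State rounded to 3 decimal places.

Mode = (a−1)/(κ−2) with κ = a+b, so a−1 = 0.14·11 = 1.540.
a = 2.540; b = κ − a = 10.460.

a = 2.540, b = 10.460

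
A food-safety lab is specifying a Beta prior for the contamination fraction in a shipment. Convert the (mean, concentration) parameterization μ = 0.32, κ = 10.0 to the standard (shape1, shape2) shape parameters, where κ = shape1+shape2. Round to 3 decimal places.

shape1 = μκ = 0.32×10.0 = 3.200 and shape2 = (1−μ)κ = 0.68×10.0 = 6.800.

shape1 = 3.200, shape2 = 6.800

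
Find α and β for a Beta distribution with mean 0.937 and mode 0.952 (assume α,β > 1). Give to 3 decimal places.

α = 56.470, β = 3.797

With s = α+β: μ = α/s and mode = (α−1)/(s−2). Eliminating α = μs,
μs − 1 = m(s−2) ⇒ s(μ−m) = 1−2m ⇒ s = -0.904/-0.015 = 60.2667.
So α = μs = 56.470, β = (1−μ)s = 3.797.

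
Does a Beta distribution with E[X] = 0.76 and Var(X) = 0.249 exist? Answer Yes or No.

No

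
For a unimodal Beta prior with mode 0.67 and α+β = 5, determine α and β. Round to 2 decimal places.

For α,β>1 the mode is (α−1)/(α+β−2), so α = mode·(κ−2)+1 = 0.67×3+1 = 3.01.
And β = (1−mode)·(κ−2)+1 = 0.33×3+1 = 1.99.

α = 3.01, β = 1.99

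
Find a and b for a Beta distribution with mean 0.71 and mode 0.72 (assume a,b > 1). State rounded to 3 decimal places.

With s = a+b: μ = a/s and mode = (a−1)/(s−2). Eliminating a = μs,
μs − 1 = m(s−2) ⇒ s(μ−m) = 1−2m ⇒ s = -0.44/-0.01 = 44.0000.
So a = μs = 31.240, b = (1−μ)s = 12.760.

a = 31.240, b = 12.760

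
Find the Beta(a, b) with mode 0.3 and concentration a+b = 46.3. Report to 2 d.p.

a = 14.29, b = 32.01

Since the density peak of Beta(a,b) is at (a−1)/(a+b−2),
a = 1 + 0.3(46.3−2) = 14.29 and b = 46.3 − 14.29 = 32.01.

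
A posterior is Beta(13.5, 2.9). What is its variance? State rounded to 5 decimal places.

0.00837

μ = 13.5/16.4 = 0.823171; Var = μ(1−μ)/(α+β+1) = 0.1455607/17.4 = 0.00837.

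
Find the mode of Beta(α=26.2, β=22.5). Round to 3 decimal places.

0.540

With α,β > 1, mode = (α−1)/(α+β−2) = 25.2/46.7 = 0.540.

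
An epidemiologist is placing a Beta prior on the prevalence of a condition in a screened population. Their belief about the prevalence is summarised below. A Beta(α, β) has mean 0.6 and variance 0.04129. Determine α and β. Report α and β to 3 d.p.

α = 2.888, β = 1.925

Let s = α+β. The Beta variance is μ(1−μ)/(s+1).
So s+1 = μ(1−μ)/σ² = (0.6×0.4)/0.04129 = 0.24/0.04129 = 5.8125, giving s = 4.8125.
Then α = μs = 0.6×4.8125 = 2.888 and β = (1−μ)s = 0.4×4.8125 = 1.925.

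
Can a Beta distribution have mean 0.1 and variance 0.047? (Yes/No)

Yes

The Beta variance bound is σ² < μ(1−μ).
Here μ(1−μ) = 0.1×0.9 = 0.09, and 0.047 < 0.09.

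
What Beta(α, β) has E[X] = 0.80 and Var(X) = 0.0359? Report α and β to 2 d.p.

α = 2.77, β = 0.69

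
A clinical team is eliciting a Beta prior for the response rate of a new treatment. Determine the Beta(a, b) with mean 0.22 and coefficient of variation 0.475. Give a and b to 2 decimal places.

a = 3.24, b = 11.48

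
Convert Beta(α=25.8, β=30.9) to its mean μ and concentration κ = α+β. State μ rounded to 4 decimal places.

κ = α+β = 25.8+30.9 = 56.7; μ = α/κ = 25.8/56.7 = 0.4550.

μ = 0.4550, κ = 56.7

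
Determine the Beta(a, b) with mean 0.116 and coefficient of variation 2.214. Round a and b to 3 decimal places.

a = 0.064, b = 0.490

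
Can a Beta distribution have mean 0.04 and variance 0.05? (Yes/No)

For any Beta, Var(X) < E[X]·(1−E[X]).
Here μ(1−μ) = 0.04×0.96 = 0.0384, and 0.05 ≥ 0.0384.

No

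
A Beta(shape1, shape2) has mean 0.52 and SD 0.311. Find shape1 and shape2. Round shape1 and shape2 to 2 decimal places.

First σ² = 0.096721. Setting shape1 = μn, shape2 = (1−μ)n with n = shape1+shape2,
μ(1−μ)/(n+1) = 0.096721 ⇒ n+1 = 0.2496/0.096721 = 2.5806 ⇒ n = 1.5806.
Hence shape1 = 0.52×1.5806 = 0.82, shape2 = 0.48×1.5806 = 0.76.

shape1 = 0.82, shape2 = 0.76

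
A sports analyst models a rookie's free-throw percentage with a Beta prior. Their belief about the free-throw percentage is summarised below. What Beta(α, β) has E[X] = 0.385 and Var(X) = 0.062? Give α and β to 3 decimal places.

α = 1.085, β = 1.734

Write ν = α+β; then α = μν and Var = μ(1−μ)/(ν+1).
ν = μ(1−μ)/Var − 1 = 0.236775/0.062 − 1 = 2.8190.
α = 0.385·2.8190 = 1.085, β = 0.615·2.8190 = 1.734.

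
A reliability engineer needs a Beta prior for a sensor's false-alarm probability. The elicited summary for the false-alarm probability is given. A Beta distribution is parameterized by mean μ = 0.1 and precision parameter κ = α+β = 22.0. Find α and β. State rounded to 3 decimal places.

α = μκ = 0.1×22.0 = 2.200 and β = (1−μ)κ = 0.9×22.0 = 19.800.

α = 2.200, β = 19.800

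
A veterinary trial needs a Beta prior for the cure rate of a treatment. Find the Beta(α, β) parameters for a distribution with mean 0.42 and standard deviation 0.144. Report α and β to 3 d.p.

σ² = 0.144² = 0.020736.
With s = α+β, Var = μ(1−μ)/(s+1), so s+1 = (0.42×0.58)/0.020736 = 11.7477 and s = 10.7477.
α = μs = 4.514, β = (1−μ)s = 6.234.

α = 4.514, β = 6.234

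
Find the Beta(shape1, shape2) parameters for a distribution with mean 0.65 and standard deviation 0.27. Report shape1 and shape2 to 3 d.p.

shape1 = 1.378, shape2 = 0.742

First σ² = 0.0729. Setting shape1 = μn, shape2 = (1−μ)n with n = shape1+shape2,
μ(1−μ)/(n+1) = 0.0729 ⇒ n+1 = 0.2275/0.0729 = 3.1207 ⇒ n = 2.1207.
Hence shape1 = 0.65×2.1207 = 1.378, shape2 = 0.35×2.1207 = 0.742.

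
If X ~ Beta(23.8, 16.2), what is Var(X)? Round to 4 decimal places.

α+β = 40.0 and αβ = 385.56, so Var = αβ/[(α+β)²(α+β+1)] = 385.56/65600.000 = 0.0059.

0.0059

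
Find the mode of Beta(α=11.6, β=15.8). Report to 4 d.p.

0.4173

With α,β > 1, mode = (α−1)/(α+β−2) = 10.6/25.4 = 0.4173.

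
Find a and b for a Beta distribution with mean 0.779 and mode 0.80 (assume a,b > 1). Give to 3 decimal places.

Let s = a+b. Mean gives a = μs = 0.779s; mode gives (a−1)/(s−2) = 0.80.
Substituting: 0.779s − 1 = 0.80(s−2) = 0.80s − 1.60, so -0.021s = -0.60 and s = 28.5714.
Then a = 0.779×28.5714 = 22.257 and b = s−a = 6.314.

a = 22.257, b = 6.314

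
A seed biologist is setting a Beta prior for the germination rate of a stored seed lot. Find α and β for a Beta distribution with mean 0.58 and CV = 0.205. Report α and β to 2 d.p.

Var = (CV·μ)² = (0.205×0.58)² = 0.014137.
α+β = μ(1−μ)/Var − 1 = 0.2436/0.014137 − 1 = 16.2311.
Thus α = 0.58·16.2311 = 9.41 and β = 0.42·16.2311 = 6.82.

α = 9.41, β = 6.82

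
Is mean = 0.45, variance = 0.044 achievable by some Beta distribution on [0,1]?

A Beta with mean μ has variance μ(1−μ)/(α+β+1) < μ(1−μ).
Here μ(1−μ) = 0.45×0.55 = 0.2475, and 0.044 < 0.2475.

Yes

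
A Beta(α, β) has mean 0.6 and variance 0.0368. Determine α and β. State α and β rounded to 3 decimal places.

Write ν = α+β; then α = μν and Var = μ(1−μ)/(ν+1).
ν = μ(1−μ)/Var − 1 = 0.24/0.0368 − 1 = 5.5217.
α = 0.6·5.5217 = 3.313, β = 0.4·5.5217 = 2.209.

α = 3.313, β = 2.209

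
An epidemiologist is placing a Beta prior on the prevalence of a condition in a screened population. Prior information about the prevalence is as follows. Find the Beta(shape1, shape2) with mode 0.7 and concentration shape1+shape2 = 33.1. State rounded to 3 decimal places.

Mode = (shape1−1)/(κ−2) with κ = shape1+shape2, so shape1−1 = 0.7·31.1 = 21.770.
shape1 = 22.770; shape2 = κ − shape1 = 10.330.

shape1 = 22.770, shape2 = 10.330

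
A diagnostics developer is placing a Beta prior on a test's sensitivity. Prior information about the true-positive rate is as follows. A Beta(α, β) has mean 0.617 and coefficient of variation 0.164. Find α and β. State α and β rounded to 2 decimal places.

α = 13.62, β = 8.46

Var = (CV·μ)² = (0.164×0.617)² = 0.010239.
α+β = μ(1−μ)/Var − 1 = 0.236311/0.010239 − 1 = 22.0795.
Thus α = 0.617·22.0795 = 13.62 and β = 0.383·22.0795 = 8.46.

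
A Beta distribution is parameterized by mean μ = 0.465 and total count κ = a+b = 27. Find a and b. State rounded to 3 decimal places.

a = μκ = 0.465×27 = 12.555 and b = (1−μ)κ = 0.535×27 = 14.445.

a = 12.555, b = 14.445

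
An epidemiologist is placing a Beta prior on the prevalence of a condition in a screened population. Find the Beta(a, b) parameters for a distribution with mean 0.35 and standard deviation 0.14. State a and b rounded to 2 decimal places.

a = 3.71, b = 6.89

Variance = 0.14² = 0.0196. The moment-matching identity a+b = μ(1−μ)/Var − 1 gives
a+b = 0.2275/0.0196 − 1 = 10.6071, so a = μ·10.6071 = 3.71 and b = (1−μ)·10.6071 = 6.89.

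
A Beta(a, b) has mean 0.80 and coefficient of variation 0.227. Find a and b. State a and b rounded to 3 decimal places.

σ = CV·μ = 0.227×0.80 = 0.18160, so σ² = 0.032979.
s+1 = μ(1−μ)/σ² = 0.1600/0.032979 = 4.8516, so s = a+b = 3.8516.
a = μs = 3.081, b = (1−μ)s = 0.770.

a = 3.081, b = 0.770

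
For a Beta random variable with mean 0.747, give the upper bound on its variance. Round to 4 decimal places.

0.1890

For fixed mean μ the Beta variance is μ(1−μ)/(α+β+1), increasing as α+β decreases.
Its least upper bound (not attained) is μ(1−μ) = 0.747·0.253 = 0.1890.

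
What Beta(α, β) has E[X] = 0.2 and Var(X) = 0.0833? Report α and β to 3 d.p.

Let s = α+β. The Beta variance is μ(1−μ)/(s+1).
So s+1 = μ(1−μ)/σ² = (0.2×0.8)/0.0833 = 0.16/0.0833 = 1.9208, giving s = 0.9208.
Then α = μs = 0.2×0.9208 = 0.184 and β = (1−μ)s = 0.8×0.9208 = 0.737.

α = 0.184, β = 0.737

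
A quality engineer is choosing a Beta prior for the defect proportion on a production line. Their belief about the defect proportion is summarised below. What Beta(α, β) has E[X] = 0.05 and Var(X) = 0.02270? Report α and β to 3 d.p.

Write ν = α+β; then α = μν and Var = μ(1−μ)/(ν+1).
ν = μ(1−μ)/Var − 1 = 0.0475/0.02270 − 1 = 1.0925.
α = 0.05·1.0925 = 0.055, β = 0.95·1.0925 = 1.038.

α = 0.055, β = 1.038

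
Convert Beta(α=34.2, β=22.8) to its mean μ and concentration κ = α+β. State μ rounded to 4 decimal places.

κ = α+β = 34.2+22.8 = 57.0; μ = α/κ = 34.2/57.0 = 0.6000.

μ = 0.6000, κ = 57.0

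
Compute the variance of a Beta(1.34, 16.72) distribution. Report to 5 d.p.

μ = 1.34/18.06 = 0.074197; Var = μ(1−μ)/(α+β+1) = 0.0686919/19.06 = 0.00360.

0.00360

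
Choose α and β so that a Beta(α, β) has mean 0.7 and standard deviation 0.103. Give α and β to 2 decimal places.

α = 13.16, β = 5.64

First σ² = 0.010609. Setting α = μn, β = (1−μ)n with n = α+β,
μ(1−μ)/(n+1) = 0.010609 ⇒ n+1 = 0.21/0.010609 = 19.7945 ⇒ n = 18.7945.
Hence α = 0.7×18.7945 = 13.16, β = 0.3×18.7945 = 5.64.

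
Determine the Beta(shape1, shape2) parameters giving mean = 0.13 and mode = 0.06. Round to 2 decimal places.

shape1 = 1.63, shape2 = 10.94

With s = shape1+shape2: μ = shape1/s and mode = (shape1−1)/(s−2). Eliminating shape1 = μs,
μs − 1 = m(s−2) ⇒ s(μ−m) = 1−2m ⇒ s = 0.88/0.07 = 12.5714.
So shape1 = μs = 1.63, shape2 = (1−μ)s = 10.94.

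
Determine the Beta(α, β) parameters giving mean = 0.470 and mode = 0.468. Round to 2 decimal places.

α = 15.04, β = 16.96

Let s = α+β. Mean gives α = μs = 0.470s; mode gives (α−1)/(s−2) = 0.468.
Substituting: 0.470s − 1 = 0.468(s−2) = 0.468s − 0.936, so 0.002s = 0.064 and s = 32.0000.
Then α = 0.470×32.0000 = 15.04 and β = s−α = 16.96.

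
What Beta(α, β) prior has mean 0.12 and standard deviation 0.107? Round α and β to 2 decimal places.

σ² = 0.107² = 0.011449.
With s = α+β, Var = μ(1−μ)/(s+1), so s+1 = (0.12×0.88)/0.011449 = 9.2235 and s = 8.2235.
α = μs = 0.99, β = (1−μ)s = 7.24.

α = 0.99, β = 7.24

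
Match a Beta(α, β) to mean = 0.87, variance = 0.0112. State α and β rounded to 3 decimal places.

α = 7.915, β = 1.183

Write ν = α+β; then α = μν and Var = μ(1−μ)/(ν+1).
ν = μ(1−μ)/Var − 1 = 0.1131/0.0112 − 1 = 9.0982.
α = 0.87·9.0982 = 7.915, β = 0.13·9.0982 = 1.183.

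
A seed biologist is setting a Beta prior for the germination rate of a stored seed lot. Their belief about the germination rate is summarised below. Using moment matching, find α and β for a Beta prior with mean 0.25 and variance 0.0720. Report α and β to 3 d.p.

Let s = α+β. The Beta variance is μ(1−μ)/(s+1).
So s+1 = μ(1−μ)/σ² = (0.25×0.75)/0.0720 = 0.1875/0.0720 = 2.6042, giving s = 1.6042.
Then α = μs = 0.25×1.6042 = 0.401 and β = (1−μ)s = 0.75×1.6042 = 1.203.

α = 0.401, β = 1.203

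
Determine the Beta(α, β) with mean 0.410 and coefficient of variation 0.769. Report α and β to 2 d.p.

Var = (CV·μ)² = (0.769×0.410)² = 0.099408.
α+β = μ(1−μ)/Var − 1 = 0.241900/0.099408 − 1 = 1.4334.
Thus α = 0.410·1.4334 = 0.59 and β = 0.590·1.4334 = 0.85.

α = 0.59, β = 0.85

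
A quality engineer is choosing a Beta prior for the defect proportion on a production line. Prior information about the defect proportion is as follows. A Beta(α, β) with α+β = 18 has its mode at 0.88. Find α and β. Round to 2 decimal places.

Since the density peak of Beta(α,β) is at (α−1)/(α+β−2),
α = 1 + 0.88(18−2) = 15.08 and β = 18 − 15.08 = 2.92.

α = 15.08, β = 2.92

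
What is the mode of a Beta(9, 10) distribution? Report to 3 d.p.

0.471

With α,β > 1, mode = (α−1)/(α+β−2) = 8/17 = 0.471.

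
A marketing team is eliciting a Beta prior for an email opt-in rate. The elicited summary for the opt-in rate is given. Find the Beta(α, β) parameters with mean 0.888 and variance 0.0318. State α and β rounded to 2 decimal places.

By moment matching, α+β = μ(1−μ)/σ² − 1 = (0.888·0.112)/0.0318 − 1 = 3.1275 − 1 = 2.1275.
Since α/(α+β) = μ, α = 0.888·2.1275 = 1.89 and β = 0.112·2.1275 = 0.24.

α = 1.89, β = 0.24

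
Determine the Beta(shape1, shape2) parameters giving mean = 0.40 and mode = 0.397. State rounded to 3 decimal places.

Let s = shape1+shape2. Mean gives shape1 = μs = 0.40s; mode gives (shape1−1)/(s−2) = 0.397.
Substituting: 0.40s − 1 = 0.397(s−2) = 0.397s − 0.794, so 0.003s = 0.206 and s = 68.6667.
Then shape1 = 0.40×68.6667 = 27.467 and shape2 = s−shape1 = 41.200.

shape1 = 27.467, shape2 = 41.200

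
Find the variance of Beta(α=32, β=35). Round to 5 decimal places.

0.00367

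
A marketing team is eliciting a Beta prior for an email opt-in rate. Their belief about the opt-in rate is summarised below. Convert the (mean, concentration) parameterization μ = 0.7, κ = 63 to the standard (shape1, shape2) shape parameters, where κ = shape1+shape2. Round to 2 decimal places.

shape1 = μκ = 0.7×63 = 44.10 and shape2 = (1−μ)κ = 0.3×63 = 18.90.

shape1 = 44.10, shape2 = 18.90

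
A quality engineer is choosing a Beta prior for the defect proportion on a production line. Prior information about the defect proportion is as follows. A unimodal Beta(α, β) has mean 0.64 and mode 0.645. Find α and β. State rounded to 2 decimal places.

Let s = α+β. Mean gives α = μs = 0.64s; mode gives (α−1)/(s−2) = 0.645.
Substituting: 0.64s − 1 = 0.645(s−2) = 0.645s − 1.290, so -0.005s = -0.290 and s = 58.0000.
Then α = 0.64×58.0000 = 37.12 and β = s−α = 20.88.

α = 37.12, β = 20.88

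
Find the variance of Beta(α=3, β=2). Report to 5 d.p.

0.04000

α+β = 5 and αβ = 6, so Var = αβ/[(α+β)²(α+β+1)] = 6/150 = 0.04000.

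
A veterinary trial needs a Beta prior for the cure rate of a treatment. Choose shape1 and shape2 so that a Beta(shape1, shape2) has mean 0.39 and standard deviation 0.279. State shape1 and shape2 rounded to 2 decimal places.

shape1 = 0.80, shape2 = 1.25

Variance = 0.279² = 0.077841. The moment-matching identity shape1+shape2 = μ(1−μ)/Var − 1 gives
shape1+shape2 = 0.2379/0.077841 − 1 = 2.0562, so shape1 = μ·2.0562 = 0.80 and shape2 = (1−μ)·2.0562 = 1.25.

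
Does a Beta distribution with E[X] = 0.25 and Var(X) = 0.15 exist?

Yes

A Beta with mean μ has variance μ(1−μ)/(α+β+1) < μ(1−μ).
Here μ(1−μ) = 0.25×0.75 = 0.1875, and 0.15 < 0.1875.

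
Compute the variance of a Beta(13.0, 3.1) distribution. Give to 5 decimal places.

0.00909

α+β = 16.1 and αβ = 40.30, so Var = αβ/[(α+β)²(α+β+1)] = 40.30/4432.491 = 0.00909.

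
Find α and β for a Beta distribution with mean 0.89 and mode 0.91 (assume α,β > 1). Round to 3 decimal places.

Let s = α+β. Mean gives α = μs = 0.89s; mode gives (α−1)/(s−2) = 0.91.
Substituting: 0.89s − 1 = 0.91(s−2) = 0.91s − 1.82, so -0.02s = -0.82 and s = 41.0000.
Then α = 0.89×41.0000 = 36.490 and β = s−α = 4.510.

α = 36.490, β = 4.510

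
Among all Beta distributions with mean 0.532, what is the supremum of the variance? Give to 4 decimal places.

0.2490

For fixed mean μ the Beta variance is μ(1−μ)/(α+β+1), increasing as α+β decreases.
Its least upper bound (not attained) is μ(1−μ) = 0.532·0.468 = 0.2490.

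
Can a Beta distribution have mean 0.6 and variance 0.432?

The Beta variance bound is σ² < μ(1−μ).
Here μ(1−μ) = 0.6×0.4 = 0.24, and 0.432 ≥ 0.24.

No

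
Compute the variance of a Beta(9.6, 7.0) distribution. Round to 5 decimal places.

α+β = 16.6 and αβ = 67.20, so Var = αβ/[(α+β)²(α+β+1)] = 67.20/4849.856 = 0.01386.

0.01386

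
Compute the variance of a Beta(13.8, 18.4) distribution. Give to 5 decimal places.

0.00738

α+β = 32.2 and αβ = 253.92, so Var = αβ/[(α+β)²(α+β+1)] = 253.92/34423.088 = 0.00738.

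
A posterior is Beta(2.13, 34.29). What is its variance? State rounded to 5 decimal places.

0.00147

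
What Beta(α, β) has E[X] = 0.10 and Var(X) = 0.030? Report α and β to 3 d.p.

By moment matching, α+β = μ(1−μ)/σ² − 1 = (0.10·0.90)/0.030 − 1 = 3.0000 − 1 = 2.0000.
Since α/(α+β) = μ, α = 0.10·2.0000 = 0.200 and β = 0.90·2.0000 = 1.800.

α = 0.200, β = 1.800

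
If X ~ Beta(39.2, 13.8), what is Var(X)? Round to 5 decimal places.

0.00357

μ = 39.2/53.0 = 0.739623; Var = μ(1−μ)/(α+β+1) = 0.1925810/54.0 = 0.00357.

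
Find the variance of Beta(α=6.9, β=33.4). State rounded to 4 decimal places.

0.0034

α+β = 40.3 and αβ = 230.46, so Var = αβ/[(α+β)²(α+β+1)] = 230.46/67074.917 = 0.0034.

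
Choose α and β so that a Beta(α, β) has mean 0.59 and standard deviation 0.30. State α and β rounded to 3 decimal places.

Variance = 0.30² = 0.0900. The moment-matching identity α+β = μ(1−μ)/Var − 1 gives
α+β = 0.2419/0.0900 − 1 = 1.6878, so α = μ·1.6878 = 0.996 and β = (1−μ)·1.6878 = 0.692.

α = 0.996, β = 0.692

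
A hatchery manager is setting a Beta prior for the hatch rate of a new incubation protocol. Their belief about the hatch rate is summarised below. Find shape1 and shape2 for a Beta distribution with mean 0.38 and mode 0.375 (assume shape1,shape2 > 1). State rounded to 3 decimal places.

With s = shape1+shape2: μ = shape1/s and mode = (shape1−1)/(s−2). Eliminating shape1 = μs,
μs − 1 = m(s−2) ⇒ s(μ−m) = 1−2m ⇒ s = 0.250/0.005 = 50.0000.
So shape1 = μs = 19.000, shape2 = (1−μ)s = 31.000.

shape1 = 19.000, shape2 = 31.000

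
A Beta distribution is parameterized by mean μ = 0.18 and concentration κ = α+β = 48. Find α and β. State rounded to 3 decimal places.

α = 8.640, β = 39.360

α = μκ = 0.18×48 = 8.640 and β = (1−μ)κ = 0.82×48 = 39.360.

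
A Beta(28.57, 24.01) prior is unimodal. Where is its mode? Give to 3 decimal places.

With α,β > 1, mode = (α−1)/(α+β−2) = 27.57/50.58 = 0.545.

0.545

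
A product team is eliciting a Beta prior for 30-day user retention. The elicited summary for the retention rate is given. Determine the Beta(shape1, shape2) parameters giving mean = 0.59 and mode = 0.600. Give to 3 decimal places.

With s = shape1+shape2: μ = shape1/s and mode = (shape1−1)/(s−2). Eliminating shape1 = μs,
μs − 1 = m(s−2) ⇒ s(μ−m) = 1−2m ⇒ s = -0.200/-0.010 = 20.0000.
So shape1 = μs = 11.800, shape2 = (1−μ)s = 8.200.

shape1 = 11.800, shape2 = 8.200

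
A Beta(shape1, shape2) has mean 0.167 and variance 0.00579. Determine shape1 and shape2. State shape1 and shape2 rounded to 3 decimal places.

By moment matching, shape1+shape2 = μ(1−μ)/σ² − 1 = (0.167·0.833)/0.00579 − 1 = 24.0261 − 1 = 23.0261.
Since shape1/(shape1+shape2) = μ, shape1 = 0.167·23.0261 = 3.845 and shape2 = 0.833·23.0261 = 19.181.

shape1 = 3.845, shape2 = 19.181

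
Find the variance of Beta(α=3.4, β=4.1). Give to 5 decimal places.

0.02916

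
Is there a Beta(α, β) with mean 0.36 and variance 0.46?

No

A Beta with mean μ has variance μ(1−μ)/(α+β+1) < μ(1−μ).
Here μ(1−μ) = 0.36×0.64 = 0.2304, and 0.46 ≥ 0.2304.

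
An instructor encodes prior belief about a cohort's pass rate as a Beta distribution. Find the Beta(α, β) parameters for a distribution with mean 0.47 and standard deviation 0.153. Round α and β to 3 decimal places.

Variance = 0.153² = 0.023409. The moment-matching identity α+β = μ(1−μ)/Var − 1 gives
α+β = 0.2491/0.023409 − 1 = 9.6412, so α = μ·9.6412 = 4.531 and β = (1−μ)·9.6412 = 5.110.

α = 4.531, β = 5.110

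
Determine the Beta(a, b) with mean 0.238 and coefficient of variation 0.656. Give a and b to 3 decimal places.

σ = CV·μ = 0.656×0.238 = 0.15613, so σ² = 0.024376.
s+1 = μ(1−μ)/σ² = 0.181356/0.024376 = 7.4400, so s = a+b = 6.4400.
a = μs = 1.533, b = (1−μ)s = 4.907.

a = 1.533, b = 4.907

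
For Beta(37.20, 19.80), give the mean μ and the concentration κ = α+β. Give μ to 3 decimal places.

μ = 0.653, κ = 57.00

κ = α+β = 37.20+19.80 = 57.00; μ = α/κ = 37.20/57.00 = 0.653.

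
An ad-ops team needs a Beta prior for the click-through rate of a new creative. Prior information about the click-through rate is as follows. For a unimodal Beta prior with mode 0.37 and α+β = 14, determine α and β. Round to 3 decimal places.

α = 5.440, β = 8.560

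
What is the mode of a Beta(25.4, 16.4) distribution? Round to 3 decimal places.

0.613

The density x^(α−1)(1−x)^(β−1) is maximised at (α−1)/(α+β−2) = 24.4/39.8 = 0.613.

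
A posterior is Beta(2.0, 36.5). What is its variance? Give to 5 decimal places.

0.00125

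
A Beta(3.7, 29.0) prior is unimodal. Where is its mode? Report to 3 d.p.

The density x^(α−1)(1−x)^(β−1) is maximised at (α−1)/(α+β−2) = 2.7/30.7 = 0.088.

0.088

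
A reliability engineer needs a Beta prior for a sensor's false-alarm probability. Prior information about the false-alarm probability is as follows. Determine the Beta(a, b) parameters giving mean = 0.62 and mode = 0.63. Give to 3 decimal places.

Let s = a+b. Mean gives a = μs = 0.62s; mode gives (a−1)/(s−2) = 0.63.
Substituting: 0.62s − 1 = 0.63(s−2) = 0.63s − 1.26, so -0.01s = -0.26 and s = 26.0000.
Then a = 0.62×26.0000 = 16.120 and b = s−a = 9.880.

a = 16.120, b = 9.880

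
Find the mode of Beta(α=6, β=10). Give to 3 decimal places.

With α,β > 1, mode = (α−1)/(α+β−2) = 5/14 = 0.357.

0.357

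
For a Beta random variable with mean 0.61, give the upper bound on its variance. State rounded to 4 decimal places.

0.2379

Var = μ(1−μ)/(α+β+1), which approaches μ(1−μ) as α+β → 0.
So the supremum is μ(1−μ) = 0.61×0.39 = 0.2379.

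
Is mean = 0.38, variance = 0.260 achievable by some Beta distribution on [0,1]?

No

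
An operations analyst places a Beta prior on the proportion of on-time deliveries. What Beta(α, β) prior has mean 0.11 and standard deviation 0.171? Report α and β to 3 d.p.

σ² = 0.171² = 0.029241.
With s = α+β, Var = μ(1−μ)/(s+1), so s+1 = (0.11×0.89)/0.029241 = 3.3480 and s = 2.3480.
α = μs = 0.258, β = (1−μ)s = 2.090.

α = 0.258, β = 2.090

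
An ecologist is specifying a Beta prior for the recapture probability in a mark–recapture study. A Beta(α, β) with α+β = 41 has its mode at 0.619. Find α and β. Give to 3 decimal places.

For α,β>1 the mode is (α−1)/(α+β−2), so α = mode·(κ−2)+1 = 0.619×39+1 = 25.141.
And β = (1−mode)·(κ−2)+1 = 0.381×39+1 = 15.859.

α = 25.141, β = 15.859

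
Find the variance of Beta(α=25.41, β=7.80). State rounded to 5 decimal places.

0.00525

Var = αβ/[(α+β)²(α+β+1)] = (25.41×7.80)/(33.21²×34.21) = 198.1980/37730.349261 = 0.00525.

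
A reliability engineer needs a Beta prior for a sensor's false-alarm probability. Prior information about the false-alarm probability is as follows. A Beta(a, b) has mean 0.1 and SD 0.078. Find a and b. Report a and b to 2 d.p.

First σ² = 0.006084. Setting a = μn, b = (1−μ)n with n = a+b,
μ(1−μ)/(n+1) = 0.006084 ⇒ n+1 = 0.09/0.006084 = 14.7929 ⇒ n = 13.7929.
Hence a = 0.1×13.7929 = 1.38, b = 0.9×13.7929 = 12.41.

a = 1.38, b = 12.41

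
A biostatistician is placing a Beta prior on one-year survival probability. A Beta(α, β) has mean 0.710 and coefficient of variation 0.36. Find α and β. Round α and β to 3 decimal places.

α = 1.528, β = 0.624

Var = (CV·μ)² = (0.36×0.710)² = 0.065331.
α+β = μ(1−μ)/Var − 1 = 0.205900/0.065331 − 1 = 2.1516.
Thus α = 0.710·2.1516 = 1.528 and β = 0.290·2.1516 = 0.624.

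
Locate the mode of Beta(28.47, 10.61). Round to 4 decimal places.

0.7408

With α,β > 1, mode = (α−1)/(α+β−2) = 27.47/37.08 = 0.7408.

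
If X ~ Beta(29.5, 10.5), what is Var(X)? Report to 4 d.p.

Var = αβ/[(α+β)²(α+β+1)] = (29.5×10.5)/(40.0²×41.0) = 309.75/65600.000 = 0.0047.

0.0047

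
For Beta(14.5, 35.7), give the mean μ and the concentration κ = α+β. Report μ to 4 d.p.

μ = 0.2888, κ = 50.2

κ = α+β = 14.5+35.7 = 50.2; μ = α/κ = 14.5/50.2 = 0.2888.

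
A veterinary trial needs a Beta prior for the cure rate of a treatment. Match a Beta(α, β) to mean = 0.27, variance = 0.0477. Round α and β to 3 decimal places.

α = 0.846, β = 2.286

By moment matching, α+β = μ(1−μ)/σ² − 1 = (0.27·0.73)/0.0477 − 1 = 4.1321 − 1 = 3.1321.
Since α/(α+β) = μ, α = 0.27·3.1321 = 0.846 and β = 0.73·3.1321 = 2.286.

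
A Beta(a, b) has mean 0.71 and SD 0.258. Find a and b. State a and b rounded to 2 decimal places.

σ² = 0.258² = 0.066564.
With s = a+b, Var = μ(1−μ)/(s+1), so s+1 = (0.71×0.29)/0.066564 = 3.0933 and s = 2.0933.
a = μs = 1.49, b = (1−μ)s = 0.61.

a = 1.49, b = 0.61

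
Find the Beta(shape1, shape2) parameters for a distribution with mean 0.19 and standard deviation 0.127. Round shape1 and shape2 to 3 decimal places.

First σ² = 0.016129. Setting shape1 = μn, shape2 = (1−μ)n with n = shape1+shape2,
μ(1−μ)/(n+1) = 0.016129 ⇒ n+1 = 0.1539/0.016129 = 9.5418 ⇒ n = 8.5418.
Hence shape1 = 0.19×8.5418 = 1.623, shape2 = 0.81×8.5418 = 6.919.

shape1 = 1.623, shape2 = 6.919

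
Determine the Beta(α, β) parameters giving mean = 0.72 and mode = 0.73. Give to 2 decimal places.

α = 33.12, β = 12.88

With s = α+β: μ = α/s and mode = (α−1)/(s−2). Eliminating α = μs,
μs − 1 = m(s−2) ⇒ s(μ−m) = 1−2m ⇒ s = -0.46/-0.01 = 46.0000.
So α = μs = 33.12, β = (1−μ)s = 12.88.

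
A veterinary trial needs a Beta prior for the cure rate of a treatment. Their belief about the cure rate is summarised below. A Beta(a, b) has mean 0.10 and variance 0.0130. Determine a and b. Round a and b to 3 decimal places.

By moment matching, a+b = μ(1−μ)/σ² − 1 = (0.10·0.90)/0.0130 − 1 = 6.9231 − 1 = 5.9231.
Since a/(a+b) = μ, a = 0.10·5.9231 = 0.592 and b = 0.90·5.9231 = 5.331.

a = 0.592, b = 5.331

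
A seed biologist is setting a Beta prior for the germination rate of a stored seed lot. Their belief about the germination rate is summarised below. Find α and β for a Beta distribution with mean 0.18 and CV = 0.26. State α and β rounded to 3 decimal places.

Var = (CV·μ)² = (0.26×0.18)² = 0.002190.
α+β = μ(1−μ)/Var − 1 = 0.1476/0.002190 − 1 = 66.3899.
Thus α = 0.18·66.3899 = 11.950 and β = 0.82·66.3899 = 54.440.

α = 11.950, β = 54.440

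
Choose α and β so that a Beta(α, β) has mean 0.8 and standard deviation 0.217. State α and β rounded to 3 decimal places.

α = 1.918, β = 0.480

First σ² = 0.047089. Setting α = μn, β = (1−μ)n with n = α+β,
μ(1−μ)/(n+1) = 0.047089 ⇒ n+1 = 0.16/0.047089 = 3.3978 ⇒ n = 2.3978.
Hence α = 0.8×2.3978 = 1.918, β = 0.2×2.3978 = 0.480.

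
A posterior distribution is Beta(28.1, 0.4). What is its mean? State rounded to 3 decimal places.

The Beta mean is α/(α+β) = 28.1/(28.1+0.4) = 0.986.

0.986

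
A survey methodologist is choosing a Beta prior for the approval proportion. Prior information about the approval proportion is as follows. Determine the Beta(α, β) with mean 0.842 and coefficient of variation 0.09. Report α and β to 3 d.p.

σ = CV·μ = 0.09×0.842 = 0.07578, so σ² = 0.005743.
s+1 = μ(1−μ)/σ² = 0.133036/0.005743 = 23.1665, so s = α+β = 22.1665.
α = μs = 18.664, β = (1−μ)s = 3.502.

α = 18.664, β = 3.502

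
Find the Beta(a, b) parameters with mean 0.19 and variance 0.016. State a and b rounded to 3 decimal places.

By moment matching, a+b = μ(1−μ)/σ² − 1 = (0.19·0.81)/0.016 − 1 = 9.6188 − 1 = 8.6188.
Since a/(a+b) = μ, a = 0.19·8.6188 = 1.638 and b = 0.81·8.6188 = 6.981.

a = 1.638, b = 6.981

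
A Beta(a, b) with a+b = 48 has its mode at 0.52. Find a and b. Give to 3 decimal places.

Since the density peak of Beta(a,b) is at (a−1)/(a+b−2),
a = 1 + 0.52(48−2) = 24.920 and b = 48 − 24.920 = 23.080.

a = 24.920, b = 23.080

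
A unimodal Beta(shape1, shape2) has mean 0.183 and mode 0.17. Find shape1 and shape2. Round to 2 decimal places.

shape1 = 9.29, shape2 = 41.48

With s = shape1+shape2: μ = shape1/s and mode = (shape1−1)/(s−2). Eliminating shape1 = μs,
μs − 1 = m(s−2) ⇒ s(μ−m) = 1−2m ⇒ s = 0.66/0.013 = 50.7692.
So shape1 = μs = 9.29, shape2 = (1−μ)s = 41.48.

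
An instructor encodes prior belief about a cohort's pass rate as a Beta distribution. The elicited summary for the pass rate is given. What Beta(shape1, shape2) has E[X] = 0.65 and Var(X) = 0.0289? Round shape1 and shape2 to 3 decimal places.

shape1 = 4.467, shape2 = 2.405

By moment matching, shape1+shape2 = μ(1−μ)/σ² − 1 = (0.65·0.35)/0.0289 − 1 = 7.8720 − 1 = 6.8720.
Since shape1/(shape1+shape2) = μ, shape1 = 0.65·6.8720 = 4.467 and shape2 = 0.35·6.8720 = 2.405.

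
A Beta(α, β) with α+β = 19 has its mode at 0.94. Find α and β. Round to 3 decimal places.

α = 16.980, β = 2.020

Mode = (α−1)/(κ−2) with κ = α+β, so α−1 = 0.94·17 = 15.980.
α = 16.980; β = κ − α = 2.020.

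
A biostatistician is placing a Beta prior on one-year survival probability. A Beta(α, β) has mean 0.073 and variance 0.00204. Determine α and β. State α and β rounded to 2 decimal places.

Write ν = α+β; then α = μν and Var = μ(1−μ)/(ν+1).
ν = μ(1−μ)/Var − 1 = 0.067671/0.00204 − 1 = 32.1721.
α = 0.073·32.1721 = 2.35, β = 0.927·32.1721 = 29.82.

α = 2.35, β = 29.82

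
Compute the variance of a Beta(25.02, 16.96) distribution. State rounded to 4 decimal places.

α+β = 41.98 and αβ = 424.3392, so Var = αβ/[(α+β)²(α+β+1)] = 424.3392/75744.530792 = 0.0056.

0.0056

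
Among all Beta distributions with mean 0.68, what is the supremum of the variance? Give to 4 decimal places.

For fixed mean μ the Beta variance is μ(1−μ)/(α+β+1), increasing as α+β decreases.
Its least upper bound (not attained) is μ(1−μ) = 0.68·0.32 = 0.2176.

0.2176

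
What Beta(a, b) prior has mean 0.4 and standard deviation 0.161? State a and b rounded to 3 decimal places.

a = 3.304, b = 4.955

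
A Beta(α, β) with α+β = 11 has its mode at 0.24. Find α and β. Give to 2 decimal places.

α = 3.16, β = 7.84

For α,β>1 the mode is (α−1)/(α+β−2), so α = mode·(κ−2)+1 = 0.24×9+1 = 3.16.
And β = (1−mode)·(κ−2)+1 = 0.76×9+1 = 7.84.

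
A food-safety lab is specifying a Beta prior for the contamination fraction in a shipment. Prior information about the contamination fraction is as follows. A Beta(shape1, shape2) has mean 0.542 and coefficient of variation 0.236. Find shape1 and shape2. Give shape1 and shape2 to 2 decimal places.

σ = CV·μ = 0.236×0.542 = 0.12791, so σ² = 0.016361.
s+1 = μ(1−μ)/σ² = 0.248236/0.016361 = 15.1720, so s = shape1+shape2 = 14.1720.
shape1 = μs = 7.68, shape2 = (1−μ)s = 6.49.

shape1 = 7.68, shape2 = 6.49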